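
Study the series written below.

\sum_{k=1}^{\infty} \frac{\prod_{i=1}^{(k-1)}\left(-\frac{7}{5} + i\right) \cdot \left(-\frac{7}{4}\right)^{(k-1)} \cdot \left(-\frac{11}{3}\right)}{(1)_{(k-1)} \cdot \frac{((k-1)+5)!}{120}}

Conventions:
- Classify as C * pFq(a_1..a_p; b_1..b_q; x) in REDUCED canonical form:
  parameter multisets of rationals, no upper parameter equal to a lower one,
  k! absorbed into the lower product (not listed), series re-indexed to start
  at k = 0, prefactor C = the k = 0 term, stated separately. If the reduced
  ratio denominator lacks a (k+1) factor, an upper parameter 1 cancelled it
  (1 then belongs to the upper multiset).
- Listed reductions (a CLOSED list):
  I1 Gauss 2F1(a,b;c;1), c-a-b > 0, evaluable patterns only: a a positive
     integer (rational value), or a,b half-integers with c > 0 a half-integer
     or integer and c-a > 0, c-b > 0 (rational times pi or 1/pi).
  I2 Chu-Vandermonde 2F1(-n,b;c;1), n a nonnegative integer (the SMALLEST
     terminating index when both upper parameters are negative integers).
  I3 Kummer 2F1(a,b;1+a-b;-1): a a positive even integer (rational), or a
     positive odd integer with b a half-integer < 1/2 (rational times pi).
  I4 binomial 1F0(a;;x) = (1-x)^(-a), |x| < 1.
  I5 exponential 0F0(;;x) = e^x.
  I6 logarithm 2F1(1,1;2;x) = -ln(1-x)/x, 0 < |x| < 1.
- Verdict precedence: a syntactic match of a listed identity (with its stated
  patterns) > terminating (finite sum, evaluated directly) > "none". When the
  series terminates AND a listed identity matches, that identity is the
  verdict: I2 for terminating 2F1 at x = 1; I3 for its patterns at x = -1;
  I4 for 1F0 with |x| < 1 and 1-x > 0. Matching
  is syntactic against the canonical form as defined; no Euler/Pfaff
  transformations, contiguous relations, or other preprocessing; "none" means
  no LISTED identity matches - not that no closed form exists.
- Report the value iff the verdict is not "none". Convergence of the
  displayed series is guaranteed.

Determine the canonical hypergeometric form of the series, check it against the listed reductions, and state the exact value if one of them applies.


Structural cue: x = -\frac{7}{4} and the denominator's factorial ratio (C = -11/3) is a lower Pochhammer.
Step ratio: r(k) = -\frac{7}{4} * (k-\frac{2}{5}) / [(k+6) (k+1)] - rational in k, leading ratio -\frac{7}{4}; with t_0 = -\frac{11}{3}, classification follows.

With C = -\frac{11}{3}: the canonical form is 1F1(-\frac{2}{5}; 6; -\frac{7}{4}). Verdict: none here - no I1-I6 shape fits x = -\frac{7}{4} with lower {6}.


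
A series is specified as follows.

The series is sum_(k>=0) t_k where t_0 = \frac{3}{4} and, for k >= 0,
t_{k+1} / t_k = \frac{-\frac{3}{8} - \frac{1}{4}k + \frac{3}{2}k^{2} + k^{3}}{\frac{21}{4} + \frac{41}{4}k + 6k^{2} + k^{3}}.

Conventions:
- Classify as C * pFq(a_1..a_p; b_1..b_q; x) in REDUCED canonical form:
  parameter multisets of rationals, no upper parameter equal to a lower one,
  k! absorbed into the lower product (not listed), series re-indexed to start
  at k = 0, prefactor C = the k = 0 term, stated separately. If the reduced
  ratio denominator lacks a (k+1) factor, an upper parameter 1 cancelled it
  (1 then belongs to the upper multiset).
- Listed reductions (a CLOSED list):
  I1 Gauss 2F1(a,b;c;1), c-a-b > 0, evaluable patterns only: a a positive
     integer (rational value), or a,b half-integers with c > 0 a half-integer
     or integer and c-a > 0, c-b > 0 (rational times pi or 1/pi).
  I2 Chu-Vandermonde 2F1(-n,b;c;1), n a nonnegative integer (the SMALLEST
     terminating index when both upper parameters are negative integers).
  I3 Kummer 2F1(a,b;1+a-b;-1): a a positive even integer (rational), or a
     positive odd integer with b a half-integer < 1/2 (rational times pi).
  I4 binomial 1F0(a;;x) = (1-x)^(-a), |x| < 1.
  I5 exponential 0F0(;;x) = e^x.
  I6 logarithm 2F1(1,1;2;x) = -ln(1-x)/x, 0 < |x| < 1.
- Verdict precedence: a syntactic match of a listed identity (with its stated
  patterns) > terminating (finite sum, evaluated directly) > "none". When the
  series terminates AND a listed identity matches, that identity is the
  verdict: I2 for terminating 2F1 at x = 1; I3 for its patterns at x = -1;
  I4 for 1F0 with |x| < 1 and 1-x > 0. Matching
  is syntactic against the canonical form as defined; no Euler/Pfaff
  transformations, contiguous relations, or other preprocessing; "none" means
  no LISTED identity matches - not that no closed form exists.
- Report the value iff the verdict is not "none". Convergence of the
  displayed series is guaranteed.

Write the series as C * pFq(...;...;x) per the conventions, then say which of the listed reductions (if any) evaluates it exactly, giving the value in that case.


x = 1 here; the reduced form reads 2F1, upper {-\frac{1}{2}, \frac{1}{2}}, lower {\frac{7}{2}}, C = \frac{3}{4}. Verdict: Gauss (I1, half-integer pattern) fires (x = 1; upper {-\frac{1}{2}, \frac{1}{2}} half-integers, c = \frac{7}{2} in the evaluable pattern). Sum: \frac{225}{1024} \cdot \pi.

Structural cue: from the first term \frac{3}{4}: roots of the ratio polynomials (prefactor 3/4) are the negated parameters.
Consecutive-term ratio: r(k) = 1 * (k-\frac{1}{2}) (k+\frac{1}{2}) / [(k+\frac{7}{2}) (k+1)] - poly over poly, x = 1 from leading terms; C = \frac{3}{4} at k = 0.


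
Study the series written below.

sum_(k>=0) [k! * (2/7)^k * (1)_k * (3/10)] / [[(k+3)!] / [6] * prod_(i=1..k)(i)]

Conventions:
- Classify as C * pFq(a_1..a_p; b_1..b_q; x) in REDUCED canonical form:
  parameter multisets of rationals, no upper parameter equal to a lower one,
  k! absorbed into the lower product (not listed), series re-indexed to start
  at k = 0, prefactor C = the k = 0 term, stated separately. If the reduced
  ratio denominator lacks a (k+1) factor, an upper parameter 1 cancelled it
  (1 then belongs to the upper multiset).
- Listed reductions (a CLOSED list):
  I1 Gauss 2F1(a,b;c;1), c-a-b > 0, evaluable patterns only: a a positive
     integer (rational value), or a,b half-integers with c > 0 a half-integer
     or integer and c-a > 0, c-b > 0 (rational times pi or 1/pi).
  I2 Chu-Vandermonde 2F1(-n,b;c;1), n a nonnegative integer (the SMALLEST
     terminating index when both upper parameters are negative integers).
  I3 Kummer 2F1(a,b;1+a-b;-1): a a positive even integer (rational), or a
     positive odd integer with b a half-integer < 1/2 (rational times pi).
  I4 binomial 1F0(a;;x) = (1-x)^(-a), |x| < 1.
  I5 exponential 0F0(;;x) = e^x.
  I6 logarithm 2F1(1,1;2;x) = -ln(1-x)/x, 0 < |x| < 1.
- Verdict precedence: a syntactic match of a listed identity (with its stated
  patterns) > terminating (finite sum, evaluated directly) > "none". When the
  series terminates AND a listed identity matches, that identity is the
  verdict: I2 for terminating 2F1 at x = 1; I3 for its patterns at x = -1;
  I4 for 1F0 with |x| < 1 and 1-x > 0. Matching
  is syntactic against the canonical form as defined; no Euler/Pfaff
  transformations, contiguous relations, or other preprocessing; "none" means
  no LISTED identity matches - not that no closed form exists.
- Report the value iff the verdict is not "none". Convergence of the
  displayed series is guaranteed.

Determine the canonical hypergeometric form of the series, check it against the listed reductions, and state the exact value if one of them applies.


x = 2/7 here; the reduced form reads 2F1, upper {1, 1}, lower {4}, C = 3/10. Verdict: none here - no I1-I6 shape fits x = 2/7 with lower {4}.

Key step: from the first term 3/10: the product of the first k integers (prefactor 3/10) is k!.
Ratio: r(k) = (2/7) * (k+1) (k+1) / [(k+4) (k+1)] ; factor over Q: parameters, x = (2/7), and C = 3/10.


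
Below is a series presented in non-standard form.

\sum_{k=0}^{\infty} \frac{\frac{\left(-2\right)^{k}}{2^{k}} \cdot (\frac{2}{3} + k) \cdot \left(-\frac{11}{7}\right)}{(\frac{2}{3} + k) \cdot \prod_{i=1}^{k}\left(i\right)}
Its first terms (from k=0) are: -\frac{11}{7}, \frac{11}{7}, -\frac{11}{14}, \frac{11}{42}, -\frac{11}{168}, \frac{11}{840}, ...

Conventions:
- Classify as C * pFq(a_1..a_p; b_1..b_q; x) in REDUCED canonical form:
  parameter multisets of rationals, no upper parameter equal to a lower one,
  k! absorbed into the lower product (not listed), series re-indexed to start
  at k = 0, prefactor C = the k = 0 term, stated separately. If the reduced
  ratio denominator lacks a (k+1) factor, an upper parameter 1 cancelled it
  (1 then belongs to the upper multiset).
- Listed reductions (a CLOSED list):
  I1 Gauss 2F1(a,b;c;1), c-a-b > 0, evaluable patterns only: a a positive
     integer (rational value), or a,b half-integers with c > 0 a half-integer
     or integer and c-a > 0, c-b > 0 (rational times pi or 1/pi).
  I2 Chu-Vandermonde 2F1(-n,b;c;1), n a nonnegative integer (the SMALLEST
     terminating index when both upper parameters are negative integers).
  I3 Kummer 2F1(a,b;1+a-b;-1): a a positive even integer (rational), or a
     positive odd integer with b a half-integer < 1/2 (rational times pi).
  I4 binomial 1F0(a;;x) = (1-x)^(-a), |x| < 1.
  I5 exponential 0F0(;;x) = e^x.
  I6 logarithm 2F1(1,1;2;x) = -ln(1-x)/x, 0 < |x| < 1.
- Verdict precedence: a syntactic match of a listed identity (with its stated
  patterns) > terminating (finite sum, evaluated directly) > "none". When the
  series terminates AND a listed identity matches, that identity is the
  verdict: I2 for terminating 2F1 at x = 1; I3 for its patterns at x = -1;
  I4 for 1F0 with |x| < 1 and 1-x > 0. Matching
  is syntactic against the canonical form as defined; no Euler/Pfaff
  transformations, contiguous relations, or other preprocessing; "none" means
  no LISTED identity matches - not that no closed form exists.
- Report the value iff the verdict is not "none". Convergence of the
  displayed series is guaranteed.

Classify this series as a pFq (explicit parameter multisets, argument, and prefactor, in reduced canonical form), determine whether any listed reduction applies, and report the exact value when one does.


At argument -1: a 0F0 with upper {-}, lower {-}, scaled by C = -\frac{11}{7}. Verdict: this is the I5 exponential reduction (the 0F0 exponential series at x = -1). Exact value: \left(-\frac{11}{7}\right) \cdot e^{-1}.

Key step: from the first term -\frac{11}{7}: striking the common factor k + 2/3 reduces the term (prefactor -11/7).
Adjacent-term ratio: r(k) = -1 * 1 / [(k+1)] - rational in k. x = -1; t_0 = -\frac{11}{7}; negate the roots.


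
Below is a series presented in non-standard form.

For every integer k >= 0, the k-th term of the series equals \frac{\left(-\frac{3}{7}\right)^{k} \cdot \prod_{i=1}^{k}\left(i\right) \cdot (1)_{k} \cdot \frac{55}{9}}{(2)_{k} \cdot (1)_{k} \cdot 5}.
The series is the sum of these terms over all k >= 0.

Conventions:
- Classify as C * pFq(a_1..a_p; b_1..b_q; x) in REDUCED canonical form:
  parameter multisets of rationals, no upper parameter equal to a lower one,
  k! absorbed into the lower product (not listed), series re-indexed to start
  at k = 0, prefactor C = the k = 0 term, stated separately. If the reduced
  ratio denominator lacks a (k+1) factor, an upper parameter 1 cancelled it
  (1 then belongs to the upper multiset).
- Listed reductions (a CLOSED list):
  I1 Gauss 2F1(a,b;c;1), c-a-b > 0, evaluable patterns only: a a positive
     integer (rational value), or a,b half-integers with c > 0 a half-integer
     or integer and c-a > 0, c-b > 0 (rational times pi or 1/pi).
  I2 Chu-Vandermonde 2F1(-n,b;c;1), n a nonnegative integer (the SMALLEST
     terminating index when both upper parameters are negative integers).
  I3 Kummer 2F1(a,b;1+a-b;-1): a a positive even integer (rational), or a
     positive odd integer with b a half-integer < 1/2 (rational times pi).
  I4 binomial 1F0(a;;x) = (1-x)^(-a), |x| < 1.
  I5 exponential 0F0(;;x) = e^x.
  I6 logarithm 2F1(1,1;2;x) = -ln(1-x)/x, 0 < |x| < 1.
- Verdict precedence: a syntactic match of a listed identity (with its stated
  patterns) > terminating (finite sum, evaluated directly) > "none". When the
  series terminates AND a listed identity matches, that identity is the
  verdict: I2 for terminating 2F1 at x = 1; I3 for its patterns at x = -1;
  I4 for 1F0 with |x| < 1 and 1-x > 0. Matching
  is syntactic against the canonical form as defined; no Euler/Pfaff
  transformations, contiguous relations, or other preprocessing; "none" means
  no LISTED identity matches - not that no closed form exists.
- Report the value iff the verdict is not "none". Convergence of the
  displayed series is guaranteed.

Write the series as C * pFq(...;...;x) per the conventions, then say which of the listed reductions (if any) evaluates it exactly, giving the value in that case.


Canonical form: C = \frac{11}{9} times 2F1 with upper {1, 1}, lower {2}, x = -\frac{3}{7}. Verdict: logarithm (I6) fires (the logarithm: parameters (1,1;2), x = -\frac{3}{7}). Exact value: \frac{77}{27} \cdot \ln\left(\frac{10}{7}\right).

Key step: t_0 = \frac{11}{9} here, and the constant factors (C = 11/9, x = -3/7) combine into one prefactor.
Term ratio: r(k) = -\frac{3}{7} * (k+1) (k+1) / [(k+2) (k+1)] - rational in k. x = -\frac{3}{7}; t_0 = \frac{11}{9}; negate the roots.


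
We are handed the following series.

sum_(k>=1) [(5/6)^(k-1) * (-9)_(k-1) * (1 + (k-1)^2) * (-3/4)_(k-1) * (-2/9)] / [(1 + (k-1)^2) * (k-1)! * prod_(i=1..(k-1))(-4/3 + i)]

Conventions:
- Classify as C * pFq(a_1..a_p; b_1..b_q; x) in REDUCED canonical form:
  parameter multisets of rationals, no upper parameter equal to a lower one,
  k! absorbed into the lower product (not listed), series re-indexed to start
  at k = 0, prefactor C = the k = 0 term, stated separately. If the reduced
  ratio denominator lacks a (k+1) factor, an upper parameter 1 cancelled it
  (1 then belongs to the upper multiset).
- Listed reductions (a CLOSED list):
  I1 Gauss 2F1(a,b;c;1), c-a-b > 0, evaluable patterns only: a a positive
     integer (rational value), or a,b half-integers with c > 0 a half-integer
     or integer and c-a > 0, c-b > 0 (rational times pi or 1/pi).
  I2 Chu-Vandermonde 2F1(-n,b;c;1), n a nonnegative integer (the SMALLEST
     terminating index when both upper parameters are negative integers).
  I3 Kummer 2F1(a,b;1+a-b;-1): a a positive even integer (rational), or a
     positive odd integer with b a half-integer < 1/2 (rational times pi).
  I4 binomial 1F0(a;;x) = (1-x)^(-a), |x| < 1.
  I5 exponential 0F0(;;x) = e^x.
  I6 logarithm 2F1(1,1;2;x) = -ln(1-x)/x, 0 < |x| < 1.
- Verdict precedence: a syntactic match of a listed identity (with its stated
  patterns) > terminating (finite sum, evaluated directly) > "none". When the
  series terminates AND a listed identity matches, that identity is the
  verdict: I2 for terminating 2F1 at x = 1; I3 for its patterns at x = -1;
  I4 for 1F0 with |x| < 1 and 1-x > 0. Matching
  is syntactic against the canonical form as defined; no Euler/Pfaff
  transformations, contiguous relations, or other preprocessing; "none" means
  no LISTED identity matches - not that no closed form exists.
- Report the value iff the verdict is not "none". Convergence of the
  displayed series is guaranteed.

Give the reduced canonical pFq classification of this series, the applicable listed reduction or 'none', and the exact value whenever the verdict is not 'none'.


With C = -2/9: the canonical form is 2F1(-9, -3/4; -1/3; 5/6). Verdict: terminating at k = 9: the factor (-9)_k kills every later term; summing the 10 survivors is exact. Value: 35795246184713/19559281065984.

The tell: x = (5/6) and striking the common factor k^2 + 1 reduces the term (C = -2/9, x = 5/6).
Consecutive-term ratio: r(k) = (5/6) * (k-9) (k-3/4) / [(k-1/3) (k+1)] - rational in k. x = (5/6); t_0 = -2/9; negate the roots.


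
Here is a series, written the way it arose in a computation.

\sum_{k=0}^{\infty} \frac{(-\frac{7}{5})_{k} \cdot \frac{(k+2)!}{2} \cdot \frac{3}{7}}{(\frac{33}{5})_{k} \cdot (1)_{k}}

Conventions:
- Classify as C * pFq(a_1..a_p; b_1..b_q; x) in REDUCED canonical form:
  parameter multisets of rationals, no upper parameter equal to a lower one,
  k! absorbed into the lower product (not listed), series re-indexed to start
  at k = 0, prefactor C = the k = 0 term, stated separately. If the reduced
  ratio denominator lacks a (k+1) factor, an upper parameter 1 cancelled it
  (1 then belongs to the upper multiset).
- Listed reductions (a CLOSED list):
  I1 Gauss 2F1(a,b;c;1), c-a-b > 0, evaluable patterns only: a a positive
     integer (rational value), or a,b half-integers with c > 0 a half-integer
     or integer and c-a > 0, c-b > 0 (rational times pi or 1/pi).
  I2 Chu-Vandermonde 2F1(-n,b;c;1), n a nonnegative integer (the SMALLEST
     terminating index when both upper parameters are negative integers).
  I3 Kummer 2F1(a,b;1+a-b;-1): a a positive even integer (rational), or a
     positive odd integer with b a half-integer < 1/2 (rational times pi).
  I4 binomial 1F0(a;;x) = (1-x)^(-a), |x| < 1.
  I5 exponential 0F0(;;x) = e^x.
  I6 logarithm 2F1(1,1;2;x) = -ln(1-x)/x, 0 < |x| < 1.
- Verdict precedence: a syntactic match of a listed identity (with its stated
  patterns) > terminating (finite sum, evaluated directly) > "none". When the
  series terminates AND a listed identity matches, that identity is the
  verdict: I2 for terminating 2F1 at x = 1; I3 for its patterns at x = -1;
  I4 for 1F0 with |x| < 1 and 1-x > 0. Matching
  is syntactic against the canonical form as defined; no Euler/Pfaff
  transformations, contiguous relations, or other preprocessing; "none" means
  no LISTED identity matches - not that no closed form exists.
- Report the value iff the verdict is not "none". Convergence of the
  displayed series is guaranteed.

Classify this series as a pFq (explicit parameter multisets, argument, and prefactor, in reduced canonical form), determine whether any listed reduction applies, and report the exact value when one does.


x = 1 here; the reduced form reads 2F1, upper {-\frac{7}{5}, 3}, lower {\frac{33}{5}}, C = \frac{3}{7}. Verdict: Gauss's theorem (I1) matches (x = 1: the Gamma ratio telescopes since c-a-b = 5 > 0 and a = 3 in Z>0). Its exact value is \frac{828}{4375}.

Key step: t_0 being \frac{3}{7}, (1)_k (prefactor 3/7) is k! itself.
Adjacent-term ratio: r(k) = 1 * (k-\frac{7}{5}) (k+3) / [(k+\frac{33}{5}) (k+1)] - rational in k, leading ratio 1; with t_0 = \frac{3}{7}, classification follows.


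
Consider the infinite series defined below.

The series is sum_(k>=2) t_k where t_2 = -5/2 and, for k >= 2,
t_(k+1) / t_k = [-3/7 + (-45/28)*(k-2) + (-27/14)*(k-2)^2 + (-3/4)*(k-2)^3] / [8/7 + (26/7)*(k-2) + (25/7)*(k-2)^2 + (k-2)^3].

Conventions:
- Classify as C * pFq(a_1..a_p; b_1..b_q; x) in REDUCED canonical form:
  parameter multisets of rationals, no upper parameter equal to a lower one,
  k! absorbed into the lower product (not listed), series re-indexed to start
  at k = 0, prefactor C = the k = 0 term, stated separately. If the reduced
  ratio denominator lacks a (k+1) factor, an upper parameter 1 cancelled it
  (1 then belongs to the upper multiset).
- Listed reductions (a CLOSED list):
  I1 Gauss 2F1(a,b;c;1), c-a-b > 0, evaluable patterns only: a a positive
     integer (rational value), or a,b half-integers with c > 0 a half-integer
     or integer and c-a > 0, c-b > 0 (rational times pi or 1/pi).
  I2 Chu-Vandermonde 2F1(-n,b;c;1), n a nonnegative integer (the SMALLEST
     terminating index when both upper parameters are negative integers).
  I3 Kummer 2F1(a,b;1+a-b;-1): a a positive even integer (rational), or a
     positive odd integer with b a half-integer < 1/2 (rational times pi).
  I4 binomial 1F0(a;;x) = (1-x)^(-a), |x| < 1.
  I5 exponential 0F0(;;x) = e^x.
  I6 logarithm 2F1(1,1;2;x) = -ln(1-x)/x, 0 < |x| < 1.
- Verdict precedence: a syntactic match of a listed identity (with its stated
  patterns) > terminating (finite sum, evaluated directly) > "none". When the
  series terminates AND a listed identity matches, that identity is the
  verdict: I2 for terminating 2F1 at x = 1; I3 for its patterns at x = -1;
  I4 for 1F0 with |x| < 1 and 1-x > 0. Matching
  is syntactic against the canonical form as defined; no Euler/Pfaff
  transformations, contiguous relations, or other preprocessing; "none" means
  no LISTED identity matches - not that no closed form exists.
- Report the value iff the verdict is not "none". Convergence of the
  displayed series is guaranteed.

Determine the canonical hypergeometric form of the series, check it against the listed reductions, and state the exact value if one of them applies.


Classification (C = -5/2): 2F1 with upper {1, 1}, lower {2}, argument x = -3/4. Verdict at x = -3/4: the logarithmic series (I6) matches (the logarithm: parameters (1,1;2), x = -3/4). Exact value: (-10/3) * ln(7/4).

First insight: t_0 being -5/2, the expanded ratio factors over Q; prefactor -5/2, roots give parameters.
Adjacent-term ratio: r(k) = (-3/4) * (k+1) (k+1) / [(k+2) (k+1)] - rational; roots negated = parameters, x = (-3/4), C = -5/2.


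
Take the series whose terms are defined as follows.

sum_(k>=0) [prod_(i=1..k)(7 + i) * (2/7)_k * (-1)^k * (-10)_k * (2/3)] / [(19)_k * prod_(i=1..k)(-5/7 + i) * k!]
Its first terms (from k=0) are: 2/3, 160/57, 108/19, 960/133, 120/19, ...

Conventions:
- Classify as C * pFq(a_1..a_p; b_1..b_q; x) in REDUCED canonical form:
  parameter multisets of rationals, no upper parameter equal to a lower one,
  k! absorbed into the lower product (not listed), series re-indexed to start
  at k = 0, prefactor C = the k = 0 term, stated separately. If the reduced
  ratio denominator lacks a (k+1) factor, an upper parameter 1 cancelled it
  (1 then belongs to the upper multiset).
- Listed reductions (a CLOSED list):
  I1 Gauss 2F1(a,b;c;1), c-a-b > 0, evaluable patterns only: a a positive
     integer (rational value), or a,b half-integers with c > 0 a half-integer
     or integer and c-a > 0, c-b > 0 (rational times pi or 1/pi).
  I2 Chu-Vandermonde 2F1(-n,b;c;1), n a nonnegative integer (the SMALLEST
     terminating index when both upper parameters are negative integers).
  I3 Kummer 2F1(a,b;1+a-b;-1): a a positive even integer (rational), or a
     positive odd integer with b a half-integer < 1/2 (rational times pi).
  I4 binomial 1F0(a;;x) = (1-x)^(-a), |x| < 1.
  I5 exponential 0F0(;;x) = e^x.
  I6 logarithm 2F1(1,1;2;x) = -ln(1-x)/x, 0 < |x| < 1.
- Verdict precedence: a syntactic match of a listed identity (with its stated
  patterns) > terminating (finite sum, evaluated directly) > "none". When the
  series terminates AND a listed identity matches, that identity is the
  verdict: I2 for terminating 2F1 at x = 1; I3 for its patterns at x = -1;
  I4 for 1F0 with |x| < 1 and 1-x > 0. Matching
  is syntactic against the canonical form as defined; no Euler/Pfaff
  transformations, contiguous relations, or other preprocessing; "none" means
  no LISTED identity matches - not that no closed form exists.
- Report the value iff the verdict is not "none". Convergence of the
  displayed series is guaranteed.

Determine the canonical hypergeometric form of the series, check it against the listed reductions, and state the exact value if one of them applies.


Reduced: x = -1, 2F1, upper = {-10, 8}, lower = {19}, C = 2/3. Verdict: Kummer's theorem (I3) matches (x = -1; c = 19 equals 1+a-b for upper {-10, 8}: listed pattern). Hence: 204/7.

The tell: x = (-1) and the lower running product (C = 2/3, x = -1) is a rising factorial.
Ratio: r(k) = (-1) * (k-10) (k+8) / [(k+19) (k+1)] ; factor over Q: parameters, x = (-1), and C = 2/3.


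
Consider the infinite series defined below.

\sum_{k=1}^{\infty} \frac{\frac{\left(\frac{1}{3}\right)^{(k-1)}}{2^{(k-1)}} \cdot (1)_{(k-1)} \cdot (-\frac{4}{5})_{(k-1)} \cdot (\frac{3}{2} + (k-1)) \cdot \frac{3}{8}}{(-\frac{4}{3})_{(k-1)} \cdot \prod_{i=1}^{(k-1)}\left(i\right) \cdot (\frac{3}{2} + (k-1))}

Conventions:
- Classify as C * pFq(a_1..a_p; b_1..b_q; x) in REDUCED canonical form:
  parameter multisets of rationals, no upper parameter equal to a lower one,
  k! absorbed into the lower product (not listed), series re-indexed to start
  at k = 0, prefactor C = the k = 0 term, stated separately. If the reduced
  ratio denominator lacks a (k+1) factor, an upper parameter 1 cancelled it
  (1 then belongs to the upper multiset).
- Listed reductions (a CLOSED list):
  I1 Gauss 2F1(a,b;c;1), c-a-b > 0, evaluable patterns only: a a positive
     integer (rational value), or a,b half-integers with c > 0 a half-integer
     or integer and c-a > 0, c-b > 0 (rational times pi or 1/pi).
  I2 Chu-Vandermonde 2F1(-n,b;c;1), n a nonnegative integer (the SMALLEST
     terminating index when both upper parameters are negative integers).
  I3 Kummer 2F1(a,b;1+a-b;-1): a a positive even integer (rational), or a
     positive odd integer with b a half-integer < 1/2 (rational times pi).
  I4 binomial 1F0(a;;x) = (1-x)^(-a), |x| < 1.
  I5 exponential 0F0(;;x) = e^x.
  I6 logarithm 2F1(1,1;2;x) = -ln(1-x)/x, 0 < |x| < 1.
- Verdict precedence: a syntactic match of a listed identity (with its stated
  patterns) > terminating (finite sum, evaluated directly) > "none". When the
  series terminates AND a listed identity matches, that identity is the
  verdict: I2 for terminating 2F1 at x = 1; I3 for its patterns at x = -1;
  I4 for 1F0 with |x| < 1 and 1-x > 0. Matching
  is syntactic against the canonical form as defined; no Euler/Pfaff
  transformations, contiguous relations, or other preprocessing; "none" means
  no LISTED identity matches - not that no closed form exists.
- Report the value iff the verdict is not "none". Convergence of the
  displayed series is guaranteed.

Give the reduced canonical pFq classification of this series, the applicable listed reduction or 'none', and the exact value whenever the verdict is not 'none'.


Reduced: x = \frac{1}{6}, 2F1, upper = {-\frac{4}{5}, 1}, lower = {-\frac{4}{3}}, C = \frac{3}{8}. Verdict: none. A 2F1 with upper {-\frac{4}{5}, 1} fits none of I1-I6 at x = \frac{1}{6}; the sum runs forever.

Key observation: t_0 being \frac{3}{8}, the factor k + 3/2 cancels (top and bottom), leaving prefactor 3/8.
Adjacent-term ratio: r(k) = \frac{1}{6} * (k-\frac{4}{5}) (k+1) / [(k-\frac{4}{3}) (k+1)] - rational in k. x = \frac{1}{6}; t_0 = \frac{3}{8}; negate the roots.


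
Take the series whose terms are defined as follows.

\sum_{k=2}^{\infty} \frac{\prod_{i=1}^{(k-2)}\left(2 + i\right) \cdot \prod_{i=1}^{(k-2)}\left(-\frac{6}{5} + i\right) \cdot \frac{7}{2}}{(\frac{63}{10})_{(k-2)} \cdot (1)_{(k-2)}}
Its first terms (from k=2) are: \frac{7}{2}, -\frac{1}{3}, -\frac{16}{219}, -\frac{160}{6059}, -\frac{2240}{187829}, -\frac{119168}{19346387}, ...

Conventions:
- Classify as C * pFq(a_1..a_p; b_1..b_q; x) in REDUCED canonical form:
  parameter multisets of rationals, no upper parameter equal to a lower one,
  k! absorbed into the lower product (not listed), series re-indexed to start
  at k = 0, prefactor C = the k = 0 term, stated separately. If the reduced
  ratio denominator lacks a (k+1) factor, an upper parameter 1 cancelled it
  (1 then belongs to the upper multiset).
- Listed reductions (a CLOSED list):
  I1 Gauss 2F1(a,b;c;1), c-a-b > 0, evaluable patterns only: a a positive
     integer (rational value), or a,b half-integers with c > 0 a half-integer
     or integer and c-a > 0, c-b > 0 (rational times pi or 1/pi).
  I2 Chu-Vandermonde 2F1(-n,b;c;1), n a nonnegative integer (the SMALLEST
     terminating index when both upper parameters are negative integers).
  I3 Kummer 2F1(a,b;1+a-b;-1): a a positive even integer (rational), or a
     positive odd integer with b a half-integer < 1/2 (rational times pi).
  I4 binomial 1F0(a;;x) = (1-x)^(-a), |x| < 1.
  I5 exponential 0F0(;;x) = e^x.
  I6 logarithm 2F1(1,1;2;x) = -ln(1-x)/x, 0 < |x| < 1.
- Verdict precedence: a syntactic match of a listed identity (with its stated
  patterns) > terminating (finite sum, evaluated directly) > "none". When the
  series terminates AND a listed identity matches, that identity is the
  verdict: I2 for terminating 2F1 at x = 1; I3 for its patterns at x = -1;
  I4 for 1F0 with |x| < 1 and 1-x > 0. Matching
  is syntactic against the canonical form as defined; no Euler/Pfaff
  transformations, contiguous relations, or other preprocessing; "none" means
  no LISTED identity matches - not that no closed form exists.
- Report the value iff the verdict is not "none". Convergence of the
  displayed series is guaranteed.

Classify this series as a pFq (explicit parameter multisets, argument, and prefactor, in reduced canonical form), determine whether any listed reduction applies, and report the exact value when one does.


Canonical form: C = \frac{7}{2} times 2F1 with upper {-\frac{1}{5}, 3}, lower {\frac{63}{10}}, x = 1. Verdict: this is the Gauss summation I1 (x = 1: the Gamma ratio telescopes since c-a-b = 7/2 > 0 and a = 3 in Z>0). Hence: \frac{2279}{750}.

Structural cue: from the first term \frac{7}{2}: the running product (C = 7/2, x = 1) telescopes to a rising factorial.
Step ratio: r(k) = 1 * (k-\frac{1}{5}) (k+3) / [(k+\frac{63}{10}) (k+1)] ; factor over Q: parameters, x = 1, and C = \frac{7}{2}.


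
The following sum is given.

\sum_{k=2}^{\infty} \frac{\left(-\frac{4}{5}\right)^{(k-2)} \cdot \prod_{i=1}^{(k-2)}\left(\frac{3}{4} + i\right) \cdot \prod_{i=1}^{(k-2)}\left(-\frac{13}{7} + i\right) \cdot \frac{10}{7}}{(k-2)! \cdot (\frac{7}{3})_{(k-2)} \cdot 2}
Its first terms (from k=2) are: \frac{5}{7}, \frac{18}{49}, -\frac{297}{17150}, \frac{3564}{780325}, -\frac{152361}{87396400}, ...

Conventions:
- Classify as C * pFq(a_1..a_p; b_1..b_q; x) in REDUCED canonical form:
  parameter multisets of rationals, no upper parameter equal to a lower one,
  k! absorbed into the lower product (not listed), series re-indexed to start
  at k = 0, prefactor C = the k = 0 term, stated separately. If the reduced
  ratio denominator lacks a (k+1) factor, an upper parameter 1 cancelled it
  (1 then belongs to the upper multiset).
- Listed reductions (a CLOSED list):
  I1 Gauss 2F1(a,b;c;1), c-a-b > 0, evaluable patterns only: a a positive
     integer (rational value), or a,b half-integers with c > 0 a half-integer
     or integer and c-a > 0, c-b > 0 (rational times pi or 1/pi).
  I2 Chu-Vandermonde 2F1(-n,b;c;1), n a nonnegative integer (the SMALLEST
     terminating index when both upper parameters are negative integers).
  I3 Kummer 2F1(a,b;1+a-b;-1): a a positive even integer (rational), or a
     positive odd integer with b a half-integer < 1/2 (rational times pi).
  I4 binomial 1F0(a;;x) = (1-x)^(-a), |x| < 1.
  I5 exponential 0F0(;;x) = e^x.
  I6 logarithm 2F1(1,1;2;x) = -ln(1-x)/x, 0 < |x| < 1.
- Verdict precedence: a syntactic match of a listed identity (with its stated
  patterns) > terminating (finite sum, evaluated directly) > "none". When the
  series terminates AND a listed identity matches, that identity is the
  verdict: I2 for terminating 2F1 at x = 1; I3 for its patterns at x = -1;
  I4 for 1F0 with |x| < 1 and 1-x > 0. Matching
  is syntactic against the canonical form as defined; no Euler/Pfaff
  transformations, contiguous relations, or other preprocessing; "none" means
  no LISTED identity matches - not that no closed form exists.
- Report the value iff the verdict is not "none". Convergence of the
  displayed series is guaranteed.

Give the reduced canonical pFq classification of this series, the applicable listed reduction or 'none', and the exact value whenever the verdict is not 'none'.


Canonical form: C = \frac{5}{7} times 2F1 with upper {-\frac{6}{7}, \frac{7}{4}}, lower {\frac{7}{3}}, x = -\frac{4}{5}. Verdict: none (x = -\frac{4}{5}): each listed identity misses the multisets {-\frac{6}{7}, \frac{7}{4}} ; {\frac{7}{3}}.

First insight: with t_0 = \frac{5}{7}, the constant factors (prefactor 5/7) combine into one prefactor.
Adjacent-term ratio: r(k) = -\frac{4}{5} * (k-\frac{6}{7}) (k+\frac{7}{4}) / [(k+\frac{7}{3}) (k+1)] - rational in k, leading ratio -\frac{4}{5}; with t_0 = \frac{5}{7}, classification follows.


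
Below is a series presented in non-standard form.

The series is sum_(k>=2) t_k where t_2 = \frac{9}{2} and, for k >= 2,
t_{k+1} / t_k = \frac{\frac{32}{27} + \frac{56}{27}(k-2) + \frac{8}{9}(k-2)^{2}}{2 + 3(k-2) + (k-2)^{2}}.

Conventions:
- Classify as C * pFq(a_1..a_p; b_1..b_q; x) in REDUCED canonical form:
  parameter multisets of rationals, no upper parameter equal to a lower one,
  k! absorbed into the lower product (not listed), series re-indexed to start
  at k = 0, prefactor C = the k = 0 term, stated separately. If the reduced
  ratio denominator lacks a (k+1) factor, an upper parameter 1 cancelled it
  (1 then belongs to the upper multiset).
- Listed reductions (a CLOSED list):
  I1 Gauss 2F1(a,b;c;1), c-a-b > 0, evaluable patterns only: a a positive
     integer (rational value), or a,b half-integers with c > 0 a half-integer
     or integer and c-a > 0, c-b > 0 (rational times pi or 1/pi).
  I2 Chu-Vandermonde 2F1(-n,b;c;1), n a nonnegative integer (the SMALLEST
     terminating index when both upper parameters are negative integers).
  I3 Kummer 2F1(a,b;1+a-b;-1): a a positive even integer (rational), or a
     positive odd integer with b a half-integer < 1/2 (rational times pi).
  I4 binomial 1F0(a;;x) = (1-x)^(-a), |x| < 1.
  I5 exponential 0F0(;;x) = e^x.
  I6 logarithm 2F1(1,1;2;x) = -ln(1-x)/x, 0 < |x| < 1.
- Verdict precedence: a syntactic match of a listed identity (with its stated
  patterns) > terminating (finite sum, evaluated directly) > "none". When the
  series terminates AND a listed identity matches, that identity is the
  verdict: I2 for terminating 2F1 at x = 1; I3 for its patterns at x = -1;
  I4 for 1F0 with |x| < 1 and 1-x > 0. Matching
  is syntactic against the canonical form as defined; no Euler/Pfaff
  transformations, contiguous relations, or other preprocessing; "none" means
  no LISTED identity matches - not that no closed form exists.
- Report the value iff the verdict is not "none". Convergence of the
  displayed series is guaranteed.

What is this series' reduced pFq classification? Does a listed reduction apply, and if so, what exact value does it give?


Classification (C = \frac{9}{2}): 2F1 with upper {1, \frac{4}{3}}, lower {2}, argument x = \frac{8}{9}. Verdict: none here - no I1-I6 shape fits x = \frac{8}{9} with lower {2}.

First insight: t_0 being \frac{9}{2}, factor the ratio over Q (prefactor 9/2): negated roots = parameters.
Step ratio: r(k) = \frac{8}{9} * (k+1) (k+\frac{4}{3}) / [(k+2) (k+1)] - rational in k, leading ratio \frac{8}{9}; with t_0 = \frac{9}{2}, classification follows.


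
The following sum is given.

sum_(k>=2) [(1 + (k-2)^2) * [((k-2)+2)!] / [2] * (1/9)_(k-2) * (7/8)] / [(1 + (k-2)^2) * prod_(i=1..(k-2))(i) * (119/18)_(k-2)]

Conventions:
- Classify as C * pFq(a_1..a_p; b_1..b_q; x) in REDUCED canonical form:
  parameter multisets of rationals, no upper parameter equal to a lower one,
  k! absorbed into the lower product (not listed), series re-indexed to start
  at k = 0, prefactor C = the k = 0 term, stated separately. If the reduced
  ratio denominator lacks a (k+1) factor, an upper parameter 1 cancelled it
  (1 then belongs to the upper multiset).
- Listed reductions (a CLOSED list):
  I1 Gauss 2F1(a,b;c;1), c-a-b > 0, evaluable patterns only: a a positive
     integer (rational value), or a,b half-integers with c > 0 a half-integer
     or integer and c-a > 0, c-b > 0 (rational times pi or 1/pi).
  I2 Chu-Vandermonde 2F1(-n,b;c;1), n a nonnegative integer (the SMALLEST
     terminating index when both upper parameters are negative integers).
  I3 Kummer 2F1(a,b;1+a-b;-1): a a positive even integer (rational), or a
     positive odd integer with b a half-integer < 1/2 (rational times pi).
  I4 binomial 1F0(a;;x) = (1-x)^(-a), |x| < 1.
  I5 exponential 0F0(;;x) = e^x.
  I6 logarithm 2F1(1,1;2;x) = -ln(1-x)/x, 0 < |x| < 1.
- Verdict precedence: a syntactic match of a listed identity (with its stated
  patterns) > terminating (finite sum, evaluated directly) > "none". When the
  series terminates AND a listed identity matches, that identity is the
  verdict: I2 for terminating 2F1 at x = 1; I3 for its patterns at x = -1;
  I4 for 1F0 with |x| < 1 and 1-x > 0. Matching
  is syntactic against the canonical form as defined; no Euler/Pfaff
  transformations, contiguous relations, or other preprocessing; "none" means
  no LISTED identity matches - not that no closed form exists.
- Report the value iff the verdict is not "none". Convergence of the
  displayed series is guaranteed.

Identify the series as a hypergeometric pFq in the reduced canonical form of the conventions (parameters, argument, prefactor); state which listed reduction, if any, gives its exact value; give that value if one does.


Canonical form: C = 7/8 times 2F1 with upper {1/9, 3}, lower {119/18}, x = 1. Verdict: the Gauss summation I1 applies (x = 1: the Gamma ratio telescopes since c-a-b = 7/2 > 0 and a = 3 in Z>0). Exact value: 544895/577368.

First insight: from the first term 7/8: the product of the first k integers (C = 7/8) is k!.
Consecutive-term ratio: r(k) = 1 * (k+1/9) (k+3) / [(k+119/18) (k+1)] ; factor over Q: parameters, x = 1, and C = 7/8.


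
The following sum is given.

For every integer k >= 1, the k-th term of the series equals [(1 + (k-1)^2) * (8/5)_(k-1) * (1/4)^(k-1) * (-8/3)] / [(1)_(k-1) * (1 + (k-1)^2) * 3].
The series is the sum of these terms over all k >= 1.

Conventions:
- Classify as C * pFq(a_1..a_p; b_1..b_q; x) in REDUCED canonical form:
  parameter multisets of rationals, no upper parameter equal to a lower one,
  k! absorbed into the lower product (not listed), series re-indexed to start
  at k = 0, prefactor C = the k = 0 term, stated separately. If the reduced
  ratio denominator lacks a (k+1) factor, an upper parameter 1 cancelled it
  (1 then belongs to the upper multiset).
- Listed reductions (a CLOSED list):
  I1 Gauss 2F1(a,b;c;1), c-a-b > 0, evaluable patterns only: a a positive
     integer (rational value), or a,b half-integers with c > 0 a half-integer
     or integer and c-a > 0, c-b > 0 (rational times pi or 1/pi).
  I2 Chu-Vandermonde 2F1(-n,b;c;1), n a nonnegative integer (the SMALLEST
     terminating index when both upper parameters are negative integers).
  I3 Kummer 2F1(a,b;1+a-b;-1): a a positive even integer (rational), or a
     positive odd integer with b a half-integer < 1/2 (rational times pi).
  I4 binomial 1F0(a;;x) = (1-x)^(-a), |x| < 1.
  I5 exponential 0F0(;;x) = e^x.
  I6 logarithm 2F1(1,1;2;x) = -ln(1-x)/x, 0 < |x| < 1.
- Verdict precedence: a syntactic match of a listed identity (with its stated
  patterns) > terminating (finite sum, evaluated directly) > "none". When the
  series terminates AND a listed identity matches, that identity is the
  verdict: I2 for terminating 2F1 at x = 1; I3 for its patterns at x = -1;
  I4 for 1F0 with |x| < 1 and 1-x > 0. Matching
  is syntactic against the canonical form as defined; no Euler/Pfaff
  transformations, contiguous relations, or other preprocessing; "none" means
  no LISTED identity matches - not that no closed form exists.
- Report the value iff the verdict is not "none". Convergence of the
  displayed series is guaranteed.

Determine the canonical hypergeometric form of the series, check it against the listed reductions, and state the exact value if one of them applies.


Prefactor -8/9, argument 1/4: 1F0 with upper {8/5} over lower {-}. Verdict: this is the binomial series (I4) (the 1F0 binomial series: exponent -8/5, x = 1/4). Exact value: (-8/9) * (3/4)^(-8/5).

Key observation: from the first term -8/9: k^2 + 1 divides numerator and denominator alike; C = -8/9, x = 1/4 after cancelling.
Adjacent-term ratio: r(k) = (1/4) * (k+8/5) / [(k+1)] - rational; roots negated = parameters, x = (1/4), C = -8/9.


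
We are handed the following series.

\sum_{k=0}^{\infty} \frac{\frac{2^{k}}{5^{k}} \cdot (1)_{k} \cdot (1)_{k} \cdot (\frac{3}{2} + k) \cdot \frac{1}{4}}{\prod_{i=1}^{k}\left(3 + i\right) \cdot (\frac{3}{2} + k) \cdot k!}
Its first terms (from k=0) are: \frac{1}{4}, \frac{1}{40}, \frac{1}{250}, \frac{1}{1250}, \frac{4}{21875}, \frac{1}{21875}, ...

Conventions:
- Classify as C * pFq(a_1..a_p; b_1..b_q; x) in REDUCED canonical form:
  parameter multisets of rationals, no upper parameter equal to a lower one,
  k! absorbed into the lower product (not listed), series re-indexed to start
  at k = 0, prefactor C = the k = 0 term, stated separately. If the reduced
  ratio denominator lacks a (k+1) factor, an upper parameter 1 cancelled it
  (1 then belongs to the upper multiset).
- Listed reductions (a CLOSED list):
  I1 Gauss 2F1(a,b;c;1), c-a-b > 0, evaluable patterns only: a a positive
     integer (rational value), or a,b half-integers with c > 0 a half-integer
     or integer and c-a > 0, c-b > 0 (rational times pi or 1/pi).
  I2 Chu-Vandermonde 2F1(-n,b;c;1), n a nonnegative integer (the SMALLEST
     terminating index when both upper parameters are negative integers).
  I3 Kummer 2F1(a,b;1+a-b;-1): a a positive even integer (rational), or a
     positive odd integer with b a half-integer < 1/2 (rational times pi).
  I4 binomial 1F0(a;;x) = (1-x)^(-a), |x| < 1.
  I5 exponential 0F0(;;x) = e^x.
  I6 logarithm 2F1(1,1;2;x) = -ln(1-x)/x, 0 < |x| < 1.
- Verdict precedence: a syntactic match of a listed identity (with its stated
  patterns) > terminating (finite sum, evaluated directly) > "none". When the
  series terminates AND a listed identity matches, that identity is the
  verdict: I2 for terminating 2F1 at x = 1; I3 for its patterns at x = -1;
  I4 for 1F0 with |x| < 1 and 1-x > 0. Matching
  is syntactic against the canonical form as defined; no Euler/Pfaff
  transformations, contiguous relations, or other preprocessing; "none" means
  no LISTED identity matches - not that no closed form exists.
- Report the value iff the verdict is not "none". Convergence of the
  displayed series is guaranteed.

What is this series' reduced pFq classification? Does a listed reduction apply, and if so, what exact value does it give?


x = \frac{2}{5} here; the reduced form reads 2F1, upper {1, 1}, lower {4}, C = \frac{1}{4}. Verdict: none. Every listed pattern misses the 2F1 form at \frac{2}{5}, upper {1, 1}.

Key observation: with t_0 = \frac{1}{4}, the two geometric factors (C = 1/4, x = 2/5) combine into one argument.
Consecutive-term ratio: r(k) = \frac{2}{5} * (k+1) (k+1) / [(k+4) (k+1)] - poly over poly, x = \frac{2}{5} from leading terms; C = \frac{1}{4} at k = 0.
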